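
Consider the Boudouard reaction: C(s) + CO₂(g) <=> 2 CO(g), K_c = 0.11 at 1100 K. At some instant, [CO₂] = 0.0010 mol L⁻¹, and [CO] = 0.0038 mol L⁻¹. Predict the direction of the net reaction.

(C is a pure solid — omitted from Q_c.)
Q_c = [CO]² / [CO₂] = (0.0038)² / (0.0010) = 0.014
Q_c = 0.014 < K_c = 0.11, so the forward reaction proceeds.

toward products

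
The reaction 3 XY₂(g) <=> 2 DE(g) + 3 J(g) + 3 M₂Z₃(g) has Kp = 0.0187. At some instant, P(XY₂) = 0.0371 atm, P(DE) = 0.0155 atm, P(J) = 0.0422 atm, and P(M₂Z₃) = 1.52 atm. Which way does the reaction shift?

Qp = P(DE)²·P(J)³·P(M₂Z₃)³ / P(XY₂)³ = (0.0155)²·(0.0422)³·(1.52)³ / (0.0371)³ = 0.00124
Qp = 0.00124 < Kp = 0.0187, so the forward reaction proceeds.

forward (toward products)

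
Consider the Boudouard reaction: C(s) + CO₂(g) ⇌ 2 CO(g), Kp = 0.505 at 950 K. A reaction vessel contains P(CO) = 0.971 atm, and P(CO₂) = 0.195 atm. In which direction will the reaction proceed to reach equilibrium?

to the left

(C is a pure solid — omitted from Qp.)
Qp = P(CO)² / P(CO₂) = (0.971)² / (0.195) = 4.84
Qp = 4.84 > Kp = 0.505, so the reverse reaction proceeds.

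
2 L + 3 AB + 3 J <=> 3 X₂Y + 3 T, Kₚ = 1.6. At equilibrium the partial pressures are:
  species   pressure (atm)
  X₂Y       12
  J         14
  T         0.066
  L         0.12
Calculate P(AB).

P(AB) = 0.20 atm

At equilibrium, Kₚ = P(X₂Y)³·P(T)³ / (P(L)²·P(AB)³·P(J)³) = 1.6.
(12)³·(0.066)³ / ((0.12)²·(P(AB))³·(14)³) = 1.6
P(AB)³ = 0.00786 ⇒ P(AB) = 0.20 atm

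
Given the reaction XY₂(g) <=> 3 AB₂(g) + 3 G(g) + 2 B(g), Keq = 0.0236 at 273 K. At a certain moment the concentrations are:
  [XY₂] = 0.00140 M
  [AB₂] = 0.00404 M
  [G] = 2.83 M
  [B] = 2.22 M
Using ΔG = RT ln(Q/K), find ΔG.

Q = [AB₂]³·[G]³·[B]² / [XY₂] = (0.00404)³·(2.83)³·(2.22)² / (0.00140) = 0.00526
ΔG = RT ln(Q/Keq) = (8.314 J mol⁻¹ K⁻¹)(273 K) × ln(0.00526/0.0236)
   = (2.270 kJ/mol)(-1.501) = -3.41 kJ/mol
ΔG < 0, so the forward reaction is spontaneous (proceeds forward).

ΔG = -3.41 kJ/mol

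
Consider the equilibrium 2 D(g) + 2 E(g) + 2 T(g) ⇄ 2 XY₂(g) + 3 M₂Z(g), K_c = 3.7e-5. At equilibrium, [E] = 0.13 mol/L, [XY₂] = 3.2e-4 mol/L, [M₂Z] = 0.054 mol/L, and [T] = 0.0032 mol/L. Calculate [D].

At equilibrium, K_c = [XY₂]²·[M₂Z]³ / ([D]²·[E]²·[T]²) = 3.7e-5.
(3.2e-4)²·(0.054)³ / (([D])²·(0.13)²·(0.0032)²) = 3.7e-5
[D]² = 2.52 ⇒ [D] = 1.6 mol/L

[D] = 1.6 mol/L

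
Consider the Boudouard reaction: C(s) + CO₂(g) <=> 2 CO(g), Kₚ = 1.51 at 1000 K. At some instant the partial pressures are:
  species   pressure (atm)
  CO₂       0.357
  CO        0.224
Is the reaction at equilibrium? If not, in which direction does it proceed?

toward products

(C is a pure solid — omitted from Qₚ.)
Qₚ = P(CO)² / P(CO₂) = (0.224)² / (0.357) = 0.141
Qₚ = 0.141 < Kₚ = 1.51, so the forward reaction proceeds.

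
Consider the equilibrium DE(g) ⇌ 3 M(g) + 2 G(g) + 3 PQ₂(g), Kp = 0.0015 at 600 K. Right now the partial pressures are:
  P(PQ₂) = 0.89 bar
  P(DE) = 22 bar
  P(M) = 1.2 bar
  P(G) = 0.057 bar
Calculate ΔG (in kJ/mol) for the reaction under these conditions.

Qp = P(M)³·P(G)²·P(PQ₂)³ / P(DE) = (1.2)³·(0.057)²·(0.89)³ / (22) = 1.80e-4
ΔG = RT ln(Qp/Kp) = (8.314 J mol⁻¹ K⁻¹)(600 K) × ln(1.80e-4/0.0015)
   = (4.988 kJ/mol)(-2.120) = -10.6 kJ/mol
ΔG < 0, so the forward reaction is spontaneous (proceeds forward).

ΔG = -10.6 kJ/mol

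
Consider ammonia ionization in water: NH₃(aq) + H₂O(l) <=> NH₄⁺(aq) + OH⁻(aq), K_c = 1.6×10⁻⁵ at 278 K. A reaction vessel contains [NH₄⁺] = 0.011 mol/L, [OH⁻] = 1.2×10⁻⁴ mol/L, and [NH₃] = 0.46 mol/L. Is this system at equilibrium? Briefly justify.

(H₂O is a pure liquid — omitted from Q_c.)
Q_c = [NH₄⁺]·[OH⁻] / [NH₃] = (0.011)·(1.2×10⁻⁴) / (0.46) = 2.9×10⁻⁶
Q_c = 2.9×10⁻⁶ < K_c = 1.6×10⁻⁵: net forward reaction.

no; Q < K, reaction proceeds forward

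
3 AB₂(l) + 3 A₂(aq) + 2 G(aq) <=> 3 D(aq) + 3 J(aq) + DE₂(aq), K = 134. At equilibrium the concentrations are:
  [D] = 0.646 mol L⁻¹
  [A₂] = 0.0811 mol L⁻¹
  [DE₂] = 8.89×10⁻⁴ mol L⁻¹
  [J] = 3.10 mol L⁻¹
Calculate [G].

[G] = 0.316 mol L⁻¹

(AB₂ is a pure liquid — omitted from K.)
At equilibrium, K = [D]³·[J]³·[DE₂] / ([A₂]³·[G]²) = 134.
(0.646)³·(3.10)³·(8.89×10⁻⁴) / ((0.0811)³·([G])²) = 134
[G]² = 0.0999 ⇒ [G] = 0.316 mol L⁻¹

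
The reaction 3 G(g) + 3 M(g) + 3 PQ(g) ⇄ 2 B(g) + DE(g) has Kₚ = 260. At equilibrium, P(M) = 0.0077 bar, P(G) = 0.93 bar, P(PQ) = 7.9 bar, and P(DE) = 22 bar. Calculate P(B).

At equilibrium, Kₚ = P(B)²·P(DE) / (P(G)³·P(M)³·P(PQ)³) = 260.
(P(B))²·(22) / ((0.93)³·(0.0077)³·(7.9)³) = 260
P(B)² = 0.00214 ⇒ P(B) = 0.046 bar

P(B) = 0.046 bar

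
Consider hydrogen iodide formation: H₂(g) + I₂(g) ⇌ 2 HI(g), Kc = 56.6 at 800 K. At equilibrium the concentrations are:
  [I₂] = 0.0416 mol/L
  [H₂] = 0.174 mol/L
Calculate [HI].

[HI] = 0.640 mol/L

At equilibrium, Kc = [HI]² / ([H₂]·[I₂]) = 56.6.
([HI])² / ((0.174)·(0.0416)) = 56.6
[HI]² = 0.410 ⇒ [HI] = 0.640 mol/L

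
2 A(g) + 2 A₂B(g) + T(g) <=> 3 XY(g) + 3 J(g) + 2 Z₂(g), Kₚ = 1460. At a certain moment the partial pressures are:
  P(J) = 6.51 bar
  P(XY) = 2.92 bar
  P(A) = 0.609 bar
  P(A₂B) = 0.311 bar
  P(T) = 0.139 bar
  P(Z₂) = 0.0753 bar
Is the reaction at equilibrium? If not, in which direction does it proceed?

Qₚ = P(XY)³·P(J)³·P(Z₂)² / (P(A)²·P(A₂B)²·P(T)) = (2.92)³·(6.51)³·(0.0753)² / ((0.609)²·(0.311)²·(0.139)) = 7810
Qₚ = 7810 > Kₚ = 1460, so the reverse reaction proceeds.

in the reverse direction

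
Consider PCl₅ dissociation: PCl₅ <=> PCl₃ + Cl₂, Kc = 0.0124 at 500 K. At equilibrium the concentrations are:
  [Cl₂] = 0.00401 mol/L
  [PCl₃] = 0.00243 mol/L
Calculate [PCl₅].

[PCl₅] = 7.86×10⁻⁴ mol/L

At equilibrium, Kc = [PCl₃]·[Cl₂] / [PCl₅] = 0.0124.
(0.00243)·(0.00401) / ([PCl₅]) = 0.0124
[PCl₅] = 7.86×10⁻⁴ mol/L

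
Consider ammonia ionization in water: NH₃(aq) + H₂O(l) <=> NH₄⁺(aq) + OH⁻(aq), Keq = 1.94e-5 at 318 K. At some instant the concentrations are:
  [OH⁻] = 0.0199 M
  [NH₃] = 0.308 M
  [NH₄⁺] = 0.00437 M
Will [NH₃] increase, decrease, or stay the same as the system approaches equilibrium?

(H₂O is a pure liquid — omitted from Q.)
Q = [NH₄⁺]·[OH⁻] / [NH₃] = (0.00437)·(0.0199) / (0.308) = 2.82e-4
Q = 2.82e-4 > Keq = 1.94e-5: net reverse reaction.
NH₃ is a reactant, so it increases.

increase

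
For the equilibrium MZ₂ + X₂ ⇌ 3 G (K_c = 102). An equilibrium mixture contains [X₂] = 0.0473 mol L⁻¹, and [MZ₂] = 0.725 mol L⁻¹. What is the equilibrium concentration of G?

At equilibrium, K_c = [G]³ / ([MZ₂]·[X₂]) = 102.
([G])³ / ((0.725)·(0.0473)) = 102
[G]³ = 3.50 ⇒ [G] = 1.52 mol L⁻¹

[G] = 1.52 mol L⁻¹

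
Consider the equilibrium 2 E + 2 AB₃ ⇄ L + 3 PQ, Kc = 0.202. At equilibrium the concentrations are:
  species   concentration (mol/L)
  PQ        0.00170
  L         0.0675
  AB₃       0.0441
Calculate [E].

[E] = 9.19×10⁻⁴ mol/L

At equilibrium, Kc = [L]·[PQ]³ / ([E]²·[AB₃]²) = 0.202.
(0.0675)·(0.00170)³ / (([E])²·(0.0441)²) = 0.202
[E]² = 8.44×10⁻⁷ ⇒ [E] = 9.19×10⁻⁴ mol/L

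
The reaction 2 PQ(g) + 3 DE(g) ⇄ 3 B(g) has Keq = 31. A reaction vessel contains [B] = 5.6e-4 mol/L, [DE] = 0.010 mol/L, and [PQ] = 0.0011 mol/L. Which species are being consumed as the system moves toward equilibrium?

Q = [B]³ / ([PQ]²·[DE]³) = (5.6e-4)³ / ((0.0011)²·(0.010)³) = 150
Q = 150 > Keq = 31: net reverse reaction.

B (products)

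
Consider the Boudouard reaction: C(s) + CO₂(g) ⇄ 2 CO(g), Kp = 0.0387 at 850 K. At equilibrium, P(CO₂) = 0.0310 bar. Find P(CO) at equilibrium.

(C is a pure solid — omitted from Kp.)
At equilibrium, Kp = P(CO)² / P(CO₂) = 0.0387.
(P(CO))² / (0.0310) = 0.0387
P(CO)² = 0.00120 ⇒ P(CO) = 0.0346 bar

P(CO) = 0.0346 bar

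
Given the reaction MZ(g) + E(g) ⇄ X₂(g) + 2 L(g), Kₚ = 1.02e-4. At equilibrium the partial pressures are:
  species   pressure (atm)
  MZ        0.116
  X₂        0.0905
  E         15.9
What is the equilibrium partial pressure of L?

At equilibrium, Kₚ = P(X₂)·P(L)² / (P(MZ)·P(E)) = 1.02e-4.
(0.0905)·(P(L))² / ((0.116)·(15.9)) = 1.02e-4
P(L)² = 0.00208 ⇒ P(L) = 0.0456 atm

P(L) = 0.0456 atm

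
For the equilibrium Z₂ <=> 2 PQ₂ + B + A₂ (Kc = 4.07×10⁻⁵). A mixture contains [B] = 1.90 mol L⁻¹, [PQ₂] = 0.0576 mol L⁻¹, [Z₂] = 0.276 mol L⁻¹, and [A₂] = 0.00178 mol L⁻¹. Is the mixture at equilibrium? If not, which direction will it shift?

yes, at equilibrium

Qc = [PQ₂]²·[B]·[A₂] / [Z₂] = (0.0576)²·(1.90)·(0.00178) / (0.276) = 4.07×10⁻⁵
Qc = 4.07×10⁻⁵ = Kc; the system is at equilibrium.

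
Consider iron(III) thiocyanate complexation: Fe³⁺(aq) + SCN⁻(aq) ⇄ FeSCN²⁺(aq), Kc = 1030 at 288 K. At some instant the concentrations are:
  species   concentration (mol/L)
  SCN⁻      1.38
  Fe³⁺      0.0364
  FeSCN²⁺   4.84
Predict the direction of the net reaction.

Qc = [FeSCN²⁺] / ([Fe³⁺]·[SCN⁻]) = (4.84) / ((0.0364)·(1.38)) = 96.4
Qc = 96.4 < Kc = 1030, so the forward reaction proceeds.

toward products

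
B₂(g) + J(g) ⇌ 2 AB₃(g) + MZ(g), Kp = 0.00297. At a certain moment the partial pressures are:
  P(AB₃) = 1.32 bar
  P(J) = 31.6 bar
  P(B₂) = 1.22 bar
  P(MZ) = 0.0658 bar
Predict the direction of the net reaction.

no net change (already at equilibrium)

Qp = P(AB₃)²·P(MZ) / (P(B₂)·P(J)) = (1.32)²·(0.0658) / ((1.22)·(31.6)) = 0.00297
Qp = 0.00297 = Kp, so the system is already at equilibrium.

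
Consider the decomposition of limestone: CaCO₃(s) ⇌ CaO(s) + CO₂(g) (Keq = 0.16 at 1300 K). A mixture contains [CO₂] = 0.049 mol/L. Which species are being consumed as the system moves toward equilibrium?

CaCO₃ (reactants)

(CaCO₃, CaO are pure solids — omitted from Q.)
Q = [CO₂] = 0.049
Q = 0.049 < Keq = 0.16: net forward reaction.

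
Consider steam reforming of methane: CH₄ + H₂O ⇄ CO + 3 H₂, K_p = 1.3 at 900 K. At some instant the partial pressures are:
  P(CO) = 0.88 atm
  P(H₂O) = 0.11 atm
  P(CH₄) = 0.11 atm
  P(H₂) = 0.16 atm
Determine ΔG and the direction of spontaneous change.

ΔG = -11.0 kJ/mol; the forward reaction is spontaneous

Q_p = P(CO)·P(H₂)³ / (P(CH₄)·P(H₂O)) = (0.88)·(0.16)³ / ((0.11)·(0.11)) = 0.298
ΔG = RT ln(Q_p/K_p) = (8.314 J mol⁻¹ K⁻¹)(900 K) × ln(0.298/1.3)
   = (7.483 kJ/mol)(-1.473) = -11.0 kJ/mol
ΔG < 0, so the forward reaction is spontaneous (proceeds forward).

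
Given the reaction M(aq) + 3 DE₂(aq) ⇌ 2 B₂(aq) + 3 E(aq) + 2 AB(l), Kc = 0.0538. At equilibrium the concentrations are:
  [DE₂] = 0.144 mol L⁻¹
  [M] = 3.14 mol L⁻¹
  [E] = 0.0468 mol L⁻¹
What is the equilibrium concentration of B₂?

[B₂] = 2.22 mol L⁻¹

(AB is a pure liquid — omitted from Kc.)
At equilibrium, Kc = [B₂]²·[E]³ / ([M]·[DE₂]³) = 0.0538.
([B₂])²·(0.0468)³ / ((3.14)·(0.144)³) = 0.0538
[B₂]² = 4.92 ⇒ [B₂] = 2.22 mol L⁻¹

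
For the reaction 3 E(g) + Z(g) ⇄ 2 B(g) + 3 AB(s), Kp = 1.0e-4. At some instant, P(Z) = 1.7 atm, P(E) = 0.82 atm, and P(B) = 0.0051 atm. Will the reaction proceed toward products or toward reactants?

in the forward direction

(AB is a pure solid — omitted from Qp.)
Qp = P(B)² / (P(E)³·P(Z)) = (0.0051)² / ((0.82)³·(1.7)) = 2.8e-5
Qp = 2.8e-5 < Kp = 1.0e-4, so the forward reaction proceeds.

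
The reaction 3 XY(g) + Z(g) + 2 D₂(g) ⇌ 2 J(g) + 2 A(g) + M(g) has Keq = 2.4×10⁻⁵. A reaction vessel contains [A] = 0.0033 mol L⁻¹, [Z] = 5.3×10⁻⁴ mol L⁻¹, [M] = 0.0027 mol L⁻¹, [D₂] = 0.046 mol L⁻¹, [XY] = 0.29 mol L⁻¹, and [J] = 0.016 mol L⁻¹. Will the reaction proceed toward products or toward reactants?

Q = [J]²·[A]²·[M] / ([XY]³·[Z]·[D₂]²) = (0.016)²·(0.0033)²·(0.0027) / ((0.29)³·(5.3×10⁻⁴)·(0.046)²) = 2.8×10⁻⁴
Q = 2.8×10⁻⁴ > Keq = 2.4×10⁻⁵, so the reverse reaction proceeds.

to the left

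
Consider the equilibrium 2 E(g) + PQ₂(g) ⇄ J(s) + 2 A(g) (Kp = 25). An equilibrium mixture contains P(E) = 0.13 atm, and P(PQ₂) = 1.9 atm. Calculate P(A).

(J is a pure solid — omitted from Kp.)
At equilibrium, Kp = P(A)² / (P(E)²·P(PQ₂)) = 25.
(P(A))² / ((0.13)²·(1.9)) = 25
P(A)² = 0.803 ⇒ P(A) = 0.90 atm

P(A) = 0.90 atm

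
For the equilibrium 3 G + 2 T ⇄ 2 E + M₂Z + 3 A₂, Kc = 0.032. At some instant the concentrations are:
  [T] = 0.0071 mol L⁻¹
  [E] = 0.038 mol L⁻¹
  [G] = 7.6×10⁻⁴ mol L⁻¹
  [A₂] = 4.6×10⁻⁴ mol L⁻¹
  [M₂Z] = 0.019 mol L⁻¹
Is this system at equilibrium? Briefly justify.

Qc = [E]²·[M₂Z]·[A₂]³ / ([G]³·[T]²) = (0.038)²·(0.019)·(4.6×10⁻⁴)³ / ((7.6×10⁻⁴)³·(0.0071)²) = 0.12
Qc = 0.12 > Kc = 0.032: net reverse reaction.

no; Q > K, reaction proceeds in reverse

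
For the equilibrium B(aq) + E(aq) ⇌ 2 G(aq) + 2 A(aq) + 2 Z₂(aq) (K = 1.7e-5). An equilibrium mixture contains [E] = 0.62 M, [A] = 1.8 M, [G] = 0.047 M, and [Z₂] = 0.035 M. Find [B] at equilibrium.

[B] = 0.83 M

At equilibrium, K = [G]²·[A]²·[Z₂]² / ([B]·[E]) = 1.7e-5.
(0.047)²·(1.8)²·(0.035)² / (([B])·(0.62)) = 1.7e-5
[B] = 0.832 = 0.83 M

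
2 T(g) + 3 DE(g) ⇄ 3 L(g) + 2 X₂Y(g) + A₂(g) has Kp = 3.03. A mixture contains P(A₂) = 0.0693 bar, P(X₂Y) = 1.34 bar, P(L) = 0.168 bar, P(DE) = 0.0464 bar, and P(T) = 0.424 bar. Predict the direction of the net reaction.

reverse (toward reactants)

Qp = P(L)³·P(X₂Y)²·P(A₂) / (P(T)²·P(DE)³) = (0.168)³·(1.34)²·(0.0693) / ((0.424)²·(0.0464)³) = 32.9
Qp = 32.9 > Kp = 3.03, so the reverse reaction proceeds.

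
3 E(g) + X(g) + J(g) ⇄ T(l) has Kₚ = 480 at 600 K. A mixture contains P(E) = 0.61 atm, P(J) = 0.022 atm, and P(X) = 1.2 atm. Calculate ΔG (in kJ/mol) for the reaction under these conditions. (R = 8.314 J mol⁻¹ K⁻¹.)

(T is a pure liquid — omitted from Qₚ.)
Qₚ = 1 / (P(E)³·P(X)·P(J)) = 1 / ((0.61)³·(1.2)·(0.022)) = 167
ΔG = RT ln(Qₚ/Kₚ) = (8.314 J mol⁻¹ K⁻¹)(600 K) × ln(167/480)
   = (4.988 kJ/mol)(-1.056) = -5.27 kJ/mol
ΔG < 0, so the forward reaction is spontaneous (proceeds forward).

ΔG = -5.27 kJ/mol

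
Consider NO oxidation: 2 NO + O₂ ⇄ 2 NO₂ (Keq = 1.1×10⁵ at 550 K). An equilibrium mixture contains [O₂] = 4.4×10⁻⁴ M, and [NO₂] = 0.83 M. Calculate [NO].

[NO] = 0.12 M

At equilibrium, Keq = [NO₂]² / ([NO]²·[O₂]) = 1.1×10⁵.
(0.83)² / (([NO])²·(4.4×10⁻⁴)) = 1.1×10⁵
[NO]² = 0.0142 ⇒ [NO] = 0.12 M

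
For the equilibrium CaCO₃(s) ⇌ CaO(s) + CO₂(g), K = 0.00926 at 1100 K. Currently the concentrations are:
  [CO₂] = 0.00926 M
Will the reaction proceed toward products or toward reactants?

(CaCO₃, CaO are pure solids — omitted from Q.)
Q = [CO₂] = 0.00926
Q = 0.00926 = K, so the system is already at equilibrium.

neither direction; the system is at equilibrium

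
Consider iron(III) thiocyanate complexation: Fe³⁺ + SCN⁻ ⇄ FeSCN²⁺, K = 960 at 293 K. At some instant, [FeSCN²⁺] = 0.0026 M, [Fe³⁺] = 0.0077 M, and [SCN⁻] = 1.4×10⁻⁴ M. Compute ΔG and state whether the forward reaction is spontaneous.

Q = [FeSCN²⁺] / ([Fe³⁺]·[SCN⁻]) = (0.0026) / ((0.0077)·(1.4×10⁻⁴)) = 2410
ΔG = RT ln(Q/K) = (8.314 J mol⁻¹ K⁻¹)(293 K) × ln(2410/960)
   = (2.436 kJ/mol)(0.9204) = 2.24 kJ/mol
ΔG > 0, so the forward reaction is non-spontaneous (proceeds in reverse).

ΔG = 2.24 kJ/mol; the forward reaction is non-spontaneous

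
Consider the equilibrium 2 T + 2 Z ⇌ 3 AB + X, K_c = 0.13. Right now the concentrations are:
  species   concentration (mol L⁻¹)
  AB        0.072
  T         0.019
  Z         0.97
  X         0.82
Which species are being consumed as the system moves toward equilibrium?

AB, X (products)

Q_c = [AB]³·[X] / ([T]²·[Z]²) = (0.072)³·(0.82) / ((0.019)²·(0.97)²) = 0.90
Q_c = 0.90 > K_c = 0.13: net reverse reaction.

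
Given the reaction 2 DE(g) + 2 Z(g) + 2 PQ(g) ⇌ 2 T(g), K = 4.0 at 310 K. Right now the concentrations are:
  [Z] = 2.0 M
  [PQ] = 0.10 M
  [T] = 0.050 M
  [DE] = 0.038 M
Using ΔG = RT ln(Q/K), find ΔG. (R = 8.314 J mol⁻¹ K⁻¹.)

Q = [T]² / ([DE]²·[Z]²·[PQ]²) = (0.050)² / ((0.038)²·(2.0)²·(0.10)²) = 43.3
ΔG = RT ln(Q/K) = (8.314 J mol⁻¹ K⁻¹)(310 K) × ln(43.3/4.0)
   = (2.577 kJ/mol)(2.382) = 6.14 kJ/mol
ΔG > 0, so the forward reaction is non-spontaneous (proceeds in reverse).

ΔG = 6.14 kJ/mol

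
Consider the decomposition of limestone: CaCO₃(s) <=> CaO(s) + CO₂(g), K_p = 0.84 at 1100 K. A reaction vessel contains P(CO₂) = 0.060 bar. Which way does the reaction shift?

(CaCO₃, CaO are pure solids — omitted from Q_p.)
Q_p = P(CO₂) = 0.060
Q_p = 0.060 < K_p = 0.84, so the forward reaction proceeds.

to the right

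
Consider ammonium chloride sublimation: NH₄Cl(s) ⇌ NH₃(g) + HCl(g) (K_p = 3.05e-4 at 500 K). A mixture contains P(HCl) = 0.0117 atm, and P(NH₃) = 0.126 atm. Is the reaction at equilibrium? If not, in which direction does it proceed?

reverse (toward reactants)

(NH₄Cl is a pure solid — omitted from Q_p.)
Q_p = P(NH₃)·P(HCl) = (0.126)·(0.0117) = 0.00147
Q_p = 0.00147 > K_p = 3.05e-4, so the reverse reaction proceeds.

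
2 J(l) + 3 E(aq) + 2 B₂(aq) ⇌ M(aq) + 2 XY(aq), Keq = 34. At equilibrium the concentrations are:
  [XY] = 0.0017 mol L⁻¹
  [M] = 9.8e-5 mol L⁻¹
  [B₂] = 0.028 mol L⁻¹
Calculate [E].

(J is a pure liquid — omitted from Keq.)
At equilibrium, Keq = [M]·[XY]² / ([E]³·[B₂]²) = 34.
(9.8e-5)·(0.0017)² / (([E])³·(0.028)²) = 34
[E]³ = 1.06e-8 ⇒ [E] = 0.0022 mol L⁻¹

[E] = 0.0022 mol L⁻¹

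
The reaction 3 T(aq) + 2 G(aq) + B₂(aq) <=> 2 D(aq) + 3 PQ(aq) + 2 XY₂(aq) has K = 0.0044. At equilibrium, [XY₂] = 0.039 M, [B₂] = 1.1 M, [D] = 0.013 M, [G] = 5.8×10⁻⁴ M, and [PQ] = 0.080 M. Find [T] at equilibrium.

[T] = 0.43 M

At equilibrium, K = [D]²·[PQ]³·[XY₂]² / ([T]³·[G]²·[B₂]) = 0.0044.
(0.013)²·(0.080)³·(0.039)² / (([T])³·(5.8×10⁻⁴)²·(1.1)) = 0.0044
[T]³ = 0.0808 ⇒ [T] = 0.43 M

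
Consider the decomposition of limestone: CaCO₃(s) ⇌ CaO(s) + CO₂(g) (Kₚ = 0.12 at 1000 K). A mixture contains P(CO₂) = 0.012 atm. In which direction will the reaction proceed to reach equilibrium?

(CaCO₃, CaO are pure solids — omitted from Qₚ.)
Qₚ = P(CO₂) = 0.012
Qₚ = 0.012 < Kₚ = 0.12, so the forward reaction proceeds.

to the right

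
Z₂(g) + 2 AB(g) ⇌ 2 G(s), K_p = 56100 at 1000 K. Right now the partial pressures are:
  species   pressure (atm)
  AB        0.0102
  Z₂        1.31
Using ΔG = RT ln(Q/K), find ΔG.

ΔG = -16.9 kJ/mol

(G is a pure solid — omitted from Q_p.)
Q_p = 1 / (P(Z₂)·P(AB)²) = 1 / ((1.31)·(0.0102)²) = 7340
ΔG = RT ln(Q_p/K_p) = (8.314 J mol⁻¹ K⁻¹)(1000 K) × ln(7340/56100)
   = (8.314 kJ/mol)(-2.034) = -16.9 kJ/mol
ΔG < 0, so the forward reaction is spontaneous (proceeds forward).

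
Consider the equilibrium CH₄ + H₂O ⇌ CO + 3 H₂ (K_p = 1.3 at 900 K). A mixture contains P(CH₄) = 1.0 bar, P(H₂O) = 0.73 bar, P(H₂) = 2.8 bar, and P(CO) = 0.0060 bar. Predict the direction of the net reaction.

Q_p = P(CO)·P(H₂)³ / (P(CH₄)·P(H₂O)) = (0.0060)·(2.8)³ / ((1.0)·(0.73)) = 0.18
Q_p = 0.18 < K_p = 1.3, so the forward reaction proceeds.

toward products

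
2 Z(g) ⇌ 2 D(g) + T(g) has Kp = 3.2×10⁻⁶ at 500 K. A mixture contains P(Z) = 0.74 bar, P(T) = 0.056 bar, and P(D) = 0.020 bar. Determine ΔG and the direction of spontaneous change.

Qp = P(D)²·P(T) / P(Z)² = (0.020)²·(0.056) / (0.74)² = 4.09×10⁻⁵
ΔG = RT ln(Qp/Kp) = (8.314 J mol⁻¹ K⁻¹)(500 K) × ln(4.09×10⁻⁵/3.2×10⁻⁶)
   = (4.157 kJ/mol)(2.548) = 10.6 kJ/mol
ΔG > 0, so the forward reaction is non-spontaneous (proceeds in reverse).

ΔG = 10.6 kJ/mol; the forward reaction is non-spontaneous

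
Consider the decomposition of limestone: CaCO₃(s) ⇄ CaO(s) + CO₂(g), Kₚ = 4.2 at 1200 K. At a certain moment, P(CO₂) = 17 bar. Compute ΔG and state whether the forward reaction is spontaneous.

(CaCO₃, CaO are pure solids — omitted from Qₚ.)
Qₚ = P(CO₂) = 17.0
ΔG = RT ln(Qₚ/Kₚ) = (8.314 J mol⁻¹ K⁻¹)(1200 K) × ln(17.0/4.2)
   = (9.977 kJ/mol)(1.398) = 13.9 kJ/mol
ΔG > 0, so the forward reaction is non-spontaneous (proceeds in reverse).

ΔG = 13.9 kJ/mol; the forward reaction is non-spontaneous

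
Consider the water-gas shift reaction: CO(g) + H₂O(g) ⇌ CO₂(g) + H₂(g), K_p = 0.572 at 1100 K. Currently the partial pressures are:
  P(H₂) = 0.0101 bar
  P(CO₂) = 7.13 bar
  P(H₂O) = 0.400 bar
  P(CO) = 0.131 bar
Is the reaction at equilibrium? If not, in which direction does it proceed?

Q_p = P(CO₂)·P(H₂) / (P(CO)·P(H₂O)) = (7.13)·(0.0101) / ((0.131)·(0.400)) = 1.37
Q_p = 1.37 > K_p = 0.572, so the reverse reaction proceeds.

to the left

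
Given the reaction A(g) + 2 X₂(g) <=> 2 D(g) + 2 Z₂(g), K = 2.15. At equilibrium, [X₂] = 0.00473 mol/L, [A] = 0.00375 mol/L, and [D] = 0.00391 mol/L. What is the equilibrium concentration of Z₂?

At equilibrium, K = [D]²·[Z₂]² / ([A]·[X₂]²) = 2.15.
(0.00391)²·([Z₂])² / ((0.00375)·(0.00473)²) = 2.15
[Z₂]² = 0.0118 ⇒ [Z₂] = 0.109 mol/L

[Z₂] = 0.109 mol/L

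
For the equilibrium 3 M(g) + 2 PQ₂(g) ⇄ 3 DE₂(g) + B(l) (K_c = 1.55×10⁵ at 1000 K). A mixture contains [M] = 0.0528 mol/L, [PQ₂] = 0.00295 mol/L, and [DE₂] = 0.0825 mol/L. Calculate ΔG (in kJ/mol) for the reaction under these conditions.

ΔG = 8.64 kJ/mol

(B is a pure liquid — omitted from Q_c.)
Q_c = [DE₂]³ / ([M]³·[PQ₂]²) = (0.0825)³ / ((0.0528)³·(0.00295)²) = 4.38×10⁵
ΔG = RT ln(Q_c/K_c) = (8.314 J mol⁻¹ K⁻¹)(1000 K) × ln(4.38×10⁵/1.55×10⁵)
   = (8.314 kJ/mol)(1.039) = 8.64 kJ/mol
ΔG > 0, so the forward reaction is non-spontaneous (proceeds in reverse).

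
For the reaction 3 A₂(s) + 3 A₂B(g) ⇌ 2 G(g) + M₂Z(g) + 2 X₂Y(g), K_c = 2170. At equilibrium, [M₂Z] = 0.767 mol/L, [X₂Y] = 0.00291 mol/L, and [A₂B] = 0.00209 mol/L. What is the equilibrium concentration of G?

[G] = 1.75 mol/L

(A₂ is a pure solid — omitted from K_c.)
At equilibrium, K_c = [G]²·[M₂Z]·[X₂Y]² / [A₂B]³ = 2170.
([G])²·(0.767)·(0.00291)² / (0.00209)³ = 2170
[G]² = 3.05 ⇒ [G] = 1.75 mol/L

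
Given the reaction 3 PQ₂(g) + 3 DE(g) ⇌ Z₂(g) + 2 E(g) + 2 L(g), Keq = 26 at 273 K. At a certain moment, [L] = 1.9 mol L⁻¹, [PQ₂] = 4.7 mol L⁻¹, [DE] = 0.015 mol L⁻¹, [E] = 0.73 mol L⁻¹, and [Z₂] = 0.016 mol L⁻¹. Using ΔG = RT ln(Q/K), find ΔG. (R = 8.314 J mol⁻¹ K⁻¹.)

ΔG = 2.76 kJ/mol

Q = [Z₂]·[E]²·[L]² / ([PQ₂]³·[DE]³) = (0.016)·(0.73)²·(1.9)² / ((4.7)³·(0.015)³) = 87.8
ΔG = RT ln(Q/Keq) = (8.314 J mol⁻¹ K⁻¹)(273 K) × ln(87.8/26)
   = (2.270 kJ/mol)(1.217) = 2.76 kJ/mol
ΔG > 0, so the forward reaction is non-spontaneous (proceeds in reverse).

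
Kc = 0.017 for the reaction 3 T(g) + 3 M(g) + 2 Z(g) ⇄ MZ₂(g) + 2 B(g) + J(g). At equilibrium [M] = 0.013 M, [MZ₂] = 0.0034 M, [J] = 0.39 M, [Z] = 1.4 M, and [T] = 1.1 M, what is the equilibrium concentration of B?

At equilibrium, Kc = [MZ₂]·[B]²·[J] / ([T]³·[M]³·[Z]²) = 0.017.
(0.0034)·([B])²·(0.39) / ((1.1)³·(0.013)³·(1.4)²) = 0.017
[B]² = 7.35×10⁻⁵ ⇒ [B] = 0.0086 M

[B] = 0.0086 M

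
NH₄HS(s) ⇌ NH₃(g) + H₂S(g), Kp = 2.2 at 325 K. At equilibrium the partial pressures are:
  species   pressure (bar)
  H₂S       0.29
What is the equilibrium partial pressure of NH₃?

(NH₄HS is a pure solid — omitted from Kp.)
At equilibrium, Kp = P(NH₃)·P(H₂S) = 2.2.
(P(NH₃))·(0.29) = 2.2
P(NH₃) = 7.59 = 7.6 bar

P(NH₃) = 7.6 bar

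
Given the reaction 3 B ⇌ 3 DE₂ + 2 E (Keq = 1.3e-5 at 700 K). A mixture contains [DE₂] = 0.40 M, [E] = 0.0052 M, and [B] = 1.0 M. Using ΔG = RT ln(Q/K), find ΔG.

Q = [DE₂]³·[E]² / [B]³ = (0.40)³·(0.0052)² / (1.0)³ = 1.73e-6
ΔG = RT ln(Q/Keq) = (8.314 J mol⁻¹ K⁻¹)(700 K) × ln(1.73e-6/1.3e-5)
   = (5.820 kJ/mol)(-2.017) = -11.7 kJ/mol
ΔG < 0, so the forward reaction is spontaneous (proceeds forward).

ΔG = -11.7 kJ/mol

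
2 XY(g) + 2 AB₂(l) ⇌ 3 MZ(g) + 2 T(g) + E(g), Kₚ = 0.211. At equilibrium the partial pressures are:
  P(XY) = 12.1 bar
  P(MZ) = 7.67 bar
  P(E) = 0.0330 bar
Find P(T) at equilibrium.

(AB₂ is a pure liquid — omitted from Kₚ.)
At equilibrium, Kₚ = P(MZ)³·P(T)²·P(E) / P(XY)² = 0.211.
(7.67)³·(P(T))²·(0.0330) / (12.1)² = 0.211
P(T)² = 2.07 ⇒ P(T) = 1.44 bar

P(T) = 1.44 bar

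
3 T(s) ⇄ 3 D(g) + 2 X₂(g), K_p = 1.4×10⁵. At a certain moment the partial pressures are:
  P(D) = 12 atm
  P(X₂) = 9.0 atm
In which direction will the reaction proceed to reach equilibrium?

neither direction; the system is at equilibrium

(T is a pure solid — omitted from Q_p.)
Q_p = P(D)³·P(X₂)² = (12)³·(9.0)² = 1.4×10⁵
Q_p = 1.4×10⁵ = K_p, so the system is already at equilibrium.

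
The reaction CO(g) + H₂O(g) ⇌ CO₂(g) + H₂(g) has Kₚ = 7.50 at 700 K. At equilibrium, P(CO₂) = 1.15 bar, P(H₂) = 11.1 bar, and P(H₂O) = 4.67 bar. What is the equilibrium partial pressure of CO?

P(CO) = 0.364 bar

At equilibrium, Kₚ = P(CO₂)·P(H₂) / (P(CO)·P(H₂O)) = 7.50.
(1.15)·(11.1) / ((P(CO))·(4.67)) = 7.50
P(CO) = 0.364 bar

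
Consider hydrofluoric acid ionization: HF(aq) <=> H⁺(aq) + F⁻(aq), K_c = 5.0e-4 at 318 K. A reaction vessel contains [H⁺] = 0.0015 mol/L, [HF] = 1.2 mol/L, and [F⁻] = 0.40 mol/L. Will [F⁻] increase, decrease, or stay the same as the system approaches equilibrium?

stay the same

Q_c = [H⁺]·[F⁻] / [HF] = (0.0015)·(0.40) / (1.2) = 5.0e-4
Q_c = 5.0e-4 = K_c; the system is at equilibrium.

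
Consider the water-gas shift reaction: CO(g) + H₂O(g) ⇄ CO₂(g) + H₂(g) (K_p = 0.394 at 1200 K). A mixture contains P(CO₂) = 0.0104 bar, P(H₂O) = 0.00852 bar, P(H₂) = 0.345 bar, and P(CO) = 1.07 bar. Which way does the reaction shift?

Q_p = P(CO₂)·P(H₂) / (P(CO)·P(H₂O)) = (0.0104)·(0.345) / ((1.07)·(0.00852)) = 0.394
Q_p = 0.394 = K_p, so the system is already at equilibrium.

no net change (already at equilibrium)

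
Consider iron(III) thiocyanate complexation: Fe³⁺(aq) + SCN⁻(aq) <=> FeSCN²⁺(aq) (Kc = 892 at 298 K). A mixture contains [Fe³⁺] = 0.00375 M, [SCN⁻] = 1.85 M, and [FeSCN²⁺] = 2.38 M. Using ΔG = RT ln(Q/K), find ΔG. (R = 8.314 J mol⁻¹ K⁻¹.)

ΔG = -2.37 kJ/mol

Qc = [FeSCN²⁺] / ([Fe³⁺]·[SCN⁻]) = (2.38) / ((0.00375)·(1.85)) = 343
ΔG = RT ln(Qc/Kc) = (8.314 J mol⁻¹ K⁻¹)(298 K) × ln(343/892)
   = (2.478 kJ/mol)(-0.9557) = -2.37 kJ/mol
ΔG < 0, so the forward reaction is spontaneous (proceeds forward).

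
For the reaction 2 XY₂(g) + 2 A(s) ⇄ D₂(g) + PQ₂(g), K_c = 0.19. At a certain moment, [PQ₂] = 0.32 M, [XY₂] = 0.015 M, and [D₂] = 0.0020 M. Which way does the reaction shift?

(A is a pure solid — omitted from Q_c.)
Q_c = [D₂]·[PQ₂] / [XY₂]² = (0.0020)·(0.32) / (0.015)² = 2.8
Q_c = 2.8 > K_c = 0.19, so the reverse reaction proceeds.

toward reactants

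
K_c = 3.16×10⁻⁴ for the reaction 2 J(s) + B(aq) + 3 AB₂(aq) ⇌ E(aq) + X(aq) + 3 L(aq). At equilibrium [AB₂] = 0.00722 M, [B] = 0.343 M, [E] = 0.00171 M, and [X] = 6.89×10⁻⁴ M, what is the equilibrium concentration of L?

[L] = 0.0326 M

(J is a pure solid — omitted from K_c.)
At equilibrium, K_c = [E]·[X]·[L]³ / ([B]·[AB₂]³) = 3.16×10⁻⁴.
(0.00171)·(6.89×10⁻⁴)·([L])³ / ((0.343)·(0.00722)³) = 3.16×10⁻⁴
[L]³ = 3.46×10⁻⁵ ⇒ [L] = 0.0326 M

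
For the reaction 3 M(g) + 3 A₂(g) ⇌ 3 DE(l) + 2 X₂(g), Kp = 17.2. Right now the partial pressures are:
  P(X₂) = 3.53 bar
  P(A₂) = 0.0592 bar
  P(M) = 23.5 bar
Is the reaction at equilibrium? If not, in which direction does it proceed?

to the right

(DE is a pure liquid — omitted from Qp.)
Qp = P(X₂)² / (P(M)³·P(A₂)³) = (3.53)² / ((23.5)³·(0.0592)³) = 4.63
Qp = 4.63 < Kp = 17.2, so the forward reaction proceeds.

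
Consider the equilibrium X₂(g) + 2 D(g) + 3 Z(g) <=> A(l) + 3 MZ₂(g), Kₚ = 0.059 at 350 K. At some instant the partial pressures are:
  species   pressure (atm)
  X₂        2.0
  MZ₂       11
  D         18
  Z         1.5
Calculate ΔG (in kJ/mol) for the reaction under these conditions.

(A is a pure liquid — omitted from Qₚ.)
Qₚ = P(MZ₂)³ / (P(X₂)·P(D)²·P(Z)³) = (11)³ / ((2.0)·(18)²·(1.5)³) = 0.609
ΔG = RT ln(Qₚ/Kₚ) = (8.314 J mol⁻¹ K⁻¹)(350 K) × ln(0.609/0.059)
   = (2.910 kJ/mol)(2.334) = 6.79 kJ/mol
ΔG > 0, so the forward reaction is non-spontaneous (proceeds in reverse).

ΔG = 6.79 kJ/mol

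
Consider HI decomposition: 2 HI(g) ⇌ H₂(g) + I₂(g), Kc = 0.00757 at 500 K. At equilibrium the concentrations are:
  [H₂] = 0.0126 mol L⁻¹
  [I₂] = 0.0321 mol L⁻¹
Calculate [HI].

At equilibrium, Kc = [H₂]·[I₂] / [HI]² = 0.00757.
(0.0126)·(0.0321) / ([HI])² = 0.00757
[HI]² = 0.0534 ⇒ [HI] = 0.231 mol L⁻¹

[HI] = 0.231 mol L⁻¹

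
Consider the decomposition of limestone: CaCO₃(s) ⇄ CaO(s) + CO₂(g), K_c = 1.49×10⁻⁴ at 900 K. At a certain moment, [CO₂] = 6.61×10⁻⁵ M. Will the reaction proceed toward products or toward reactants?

(CaCO₃, CaO are pure solids — omitted from Q_c.)
Q_c = [CO₂] = 6.61×10⁻⁵
Q_c = 6.61×10⁻⁵ < K_c = 1.49×10⁻⁴, so the forward reaction proceeds.

toward products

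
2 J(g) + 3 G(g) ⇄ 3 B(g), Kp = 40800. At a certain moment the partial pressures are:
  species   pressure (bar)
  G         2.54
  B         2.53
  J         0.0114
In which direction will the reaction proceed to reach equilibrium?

to the right

Qp = P(B)³ / (P(J)²·P(G)³) = (2.53)³ / ((0.0114)²·(2.54)³) = 7600
Qp = 7600 < Kp = 40800, so the forward reaction proceeds.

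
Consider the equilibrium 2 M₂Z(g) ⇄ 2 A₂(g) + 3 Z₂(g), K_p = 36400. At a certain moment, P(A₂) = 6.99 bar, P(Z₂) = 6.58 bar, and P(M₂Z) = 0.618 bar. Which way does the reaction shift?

no net change (already at equilibrium)

Q_p = P(A₂)²·P(Z₂)³ / P(M₂Z)² = (6.99)²·(6.58)³ / (0.618)² = 36400
Q_p = 36400 = K_p, so the system is already at equilibrium.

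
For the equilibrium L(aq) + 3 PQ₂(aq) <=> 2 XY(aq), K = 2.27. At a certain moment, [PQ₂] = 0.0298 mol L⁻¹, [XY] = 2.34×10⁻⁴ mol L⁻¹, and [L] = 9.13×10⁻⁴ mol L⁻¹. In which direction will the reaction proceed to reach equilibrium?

neither direction; the system is at equilibrium

Q = [XY]² / ([L]·[PQ₂]³) = (2.34×10⁻⁴)² / ((9.13×10⁻⁴)·(0.0298)³) = 2.27
Q = 2.27 = K, so the system is already at equilibrium.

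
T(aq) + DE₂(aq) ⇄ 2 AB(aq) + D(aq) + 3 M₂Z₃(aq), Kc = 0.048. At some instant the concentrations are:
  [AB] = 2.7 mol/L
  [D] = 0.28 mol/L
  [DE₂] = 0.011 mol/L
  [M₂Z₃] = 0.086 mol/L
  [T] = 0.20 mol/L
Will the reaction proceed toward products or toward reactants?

Qc = [AB]²·[D]·[M₂Z₃]³ / ([T]·[DE₂]) = (2.7)²·(0.28)·(0.086)³ / ((0.20)·(0.011)) = 0.59
Qc = 0.59 > Kc = 0.048, so the reverse reaction proceeds.

in the reverse direction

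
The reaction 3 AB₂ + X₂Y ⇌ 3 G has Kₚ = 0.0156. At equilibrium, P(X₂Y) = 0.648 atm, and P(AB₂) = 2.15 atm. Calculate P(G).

P(G) = 0.465 atm

At equilibrium, Kₚ = P(G)³ / (P(AB₂)³·P(X₂Y)) = 0.0156.
(P(G))³ / ((2.15)³·(0.648)) = 0.0156
P(G)³ = 0.100 ⇒ P(G) = 0.465 atm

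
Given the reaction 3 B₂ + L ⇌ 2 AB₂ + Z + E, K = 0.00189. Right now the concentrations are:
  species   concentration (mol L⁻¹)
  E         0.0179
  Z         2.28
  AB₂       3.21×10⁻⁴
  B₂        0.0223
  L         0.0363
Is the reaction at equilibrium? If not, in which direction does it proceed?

in the reverse direction

Q = [AB₂]²·[Z]·[E] / ([B₂]³·[L]) = (3.21×10⁻⁴)²·(2.28)·(0.0179) / ((0.0223)³·(0.0363)) = 0.0104
Q = 0.0104 > K = 0.00189, so the reverse reaction proceeds.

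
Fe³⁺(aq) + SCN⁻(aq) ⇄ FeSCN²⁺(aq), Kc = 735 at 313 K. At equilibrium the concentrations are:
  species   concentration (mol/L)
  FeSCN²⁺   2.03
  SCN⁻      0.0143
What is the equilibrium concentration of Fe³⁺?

[Fe³⁺] = 0.193 mol/L

At equilibrium, Kc = [FeSCN²⁺] / ([Fe³⁺]·[SCN⁻]) = 735.
(2.03) / (([Fe³⁺])·(0.0143)) = 735
[Fe³⁺] = 0.193 mol/L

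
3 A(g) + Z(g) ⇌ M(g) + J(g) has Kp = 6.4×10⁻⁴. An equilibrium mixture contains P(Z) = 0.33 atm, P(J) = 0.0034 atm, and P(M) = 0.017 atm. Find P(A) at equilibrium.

At equilibrium, Kp = P(M)·P(J) / (P(A)³·P(Z)) = 6.4×10⁻⁴.
(0.017)·(0.0034) / ((P(A))³·(0.33)) = 6.4×10⁻⁴
P(A)³ = 0.274 ⇒ P(A) = 0.65 atm

P(A) = 0.65 atm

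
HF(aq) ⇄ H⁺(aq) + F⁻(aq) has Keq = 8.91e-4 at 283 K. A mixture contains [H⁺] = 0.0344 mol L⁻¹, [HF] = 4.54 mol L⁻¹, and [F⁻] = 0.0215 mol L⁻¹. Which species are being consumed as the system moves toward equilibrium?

Q = [H⁺]·[F⁻] / [HF] = (0.0344)·(0.0215) / (4.54) = 1.63e-4
Q = 1.63e-4 < Keq = 8.91e-4: net forward reaction.

HF (reactants)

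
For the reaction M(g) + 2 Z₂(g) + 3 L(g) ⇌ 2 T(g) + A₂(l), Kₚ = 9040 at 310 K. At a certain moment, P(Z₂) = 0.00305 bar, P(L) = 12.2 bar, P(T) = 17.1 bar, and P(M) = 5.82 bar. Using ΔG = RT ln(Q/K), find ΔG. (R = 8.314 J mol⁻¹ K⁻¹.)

(A₂ is a pure liquid — omitted from Qₚ.)
Qₚ = P(T)² / (P(M)·P(Z₂)²·P(L)³) = (17.1)² / ((5.82)·(0.00305)²·(12.2)³) = 2970
ΔG = RT ln(Qₚ/Kₚ) = (8.314 J mol⁻¹ K⁻¹)(310 K) × ln(2970/9040)
   = (2.577 kJ/mol)(-1.113) = -2.87 kJ/mol
ΔG < 0, so the forward reaction is spontaneous (proceeds forward).

ΔG = -2.87 kJ/mol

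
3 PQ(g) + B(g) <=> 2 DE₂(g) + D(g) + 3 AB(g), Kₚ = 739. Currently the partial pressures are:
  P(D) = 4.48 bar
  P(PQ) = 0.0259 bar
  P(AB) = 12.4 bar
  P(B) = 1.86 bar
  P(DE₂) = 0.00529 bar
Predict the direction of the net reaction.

to the left

Qₚ = P(DE₂)²·P(D)·P(AB)³ / (P(PQ)³·P(B)) = (0.00529)²·(4.48)·(12.4)³ / ((0.0259)³·(1.86)) = 7400
Qₚ = 7400 > Kₚ = 739, so the reverse reaction proceeds.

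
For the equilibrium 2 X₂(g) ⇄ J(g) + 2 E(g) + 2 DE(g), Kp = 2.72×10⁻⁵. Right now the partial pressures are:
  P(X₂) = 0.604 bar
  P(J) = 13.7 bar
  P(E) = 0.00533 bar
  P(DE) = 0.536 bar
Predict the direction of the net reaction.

Qp = P(J)·P(E)²·P(DE)² / P(X₂)² = (13.7)·(0.00533)²·(0.536)² / (0.604)² = 3.07×10⁻⁴
Qp = 3.07×10⁻⁴ > Kp = 2.72×10⁻⁵, so the reverse reaction proceeds.

reverse (toward reactants)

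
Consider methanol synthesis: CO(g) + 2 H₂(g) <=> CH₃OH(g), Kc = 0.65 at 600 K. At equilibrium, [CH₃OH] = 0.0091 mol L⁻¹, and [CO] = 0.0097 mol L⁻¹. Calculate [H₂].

At equilibrium, Kc = [CH₃OH] / ([CO]·[H₂]²) = 0.65.
(0.0091) / ((0.0097)·([H₂])²) = 0.65
[H₂]² = 1.44 ⇒ [H₂] = 1.2 mol L⁻¹

[H₂] = 1.2 mol L⁻¹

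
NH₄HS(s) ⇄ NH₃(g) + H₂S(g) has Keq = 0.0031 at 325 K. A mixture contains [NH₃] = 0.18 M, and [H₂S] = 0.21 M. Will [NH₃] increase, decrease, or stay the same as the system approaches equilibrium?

decrease

(NH₄HS is a pure solid — omitted from Q.)
Q = [NH₃]·[H₂S] = (0.18)·(0.21) = 0.038
Q = 0.038 > Keq = 0.0031: net reverse reaction.
NH₃ is a product, so it decreases.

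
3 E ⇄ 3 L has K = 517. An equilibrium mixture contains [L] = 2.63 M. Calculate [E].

[E] = 0.328 M

At equilibrium, K = [L]³ / [E]³ = 517.
(2.63)³ / ([E])³ = 517
[E]³ = 0.0352 ⇒ [E] = 0.328 M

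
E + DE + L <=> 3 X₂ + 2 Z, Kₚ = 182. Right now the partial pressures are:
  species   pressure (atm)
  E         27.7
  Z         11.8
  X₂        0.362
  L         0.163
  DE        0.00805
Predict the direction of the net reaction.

at equilibrium

Qₚ = P(X₂)³·P(Z)² / (P(E)·P(DE)·P(L)) = (0.362)³·(11.8)² / ((27.7)·(0.00805)·(0.163)) = 182
Qₚ = 182 = Kₚ, so the system is already at equilibrium.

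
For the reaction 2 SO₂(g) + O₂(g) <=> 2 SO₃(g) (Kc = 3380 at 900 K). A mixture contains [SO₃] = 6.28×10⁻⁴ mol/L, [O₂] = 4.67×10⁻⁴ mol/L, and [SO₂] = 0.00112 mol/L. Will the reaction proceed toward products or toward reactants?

forward (toward products)

Qc = [SO₃]² / ([SO₂]²·[O₂]) = (6.28×10⁻⁴)² / ((0.00112)²·(4.67×10⁻⁴)) = 673
Qc = 673 < Kc = 3380, so the forward reaction proceeds.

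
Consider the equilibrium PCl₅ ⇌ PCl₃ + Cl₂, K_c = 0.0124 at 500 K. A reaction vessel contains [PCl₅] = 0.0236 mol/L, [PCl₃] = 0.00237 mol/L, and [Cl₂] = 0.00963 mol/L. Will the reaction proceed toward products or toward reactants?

Q_c = [PCl₃]·[Cl₂] / [PCl₅] = (0.00237)·(0.00963) / (0.0236) = 9.67×10⁻⁴
Q_c = 9.67×10⁻⁴ < K_c = 0.0124, so the forward reaction proceeds.

forward (toward products)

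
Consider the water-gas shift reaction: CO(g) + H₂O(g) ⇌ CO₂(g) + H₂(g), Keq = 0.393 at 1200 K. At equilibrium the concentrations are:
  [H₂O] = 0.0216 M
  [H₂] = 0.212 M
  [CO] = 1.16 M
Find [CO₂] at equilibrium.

[CO₂] = 0.0464 M

At equilibrium, Keq = [CO₂]·[H₂] / ([CO]·[H₂O]) = 0.393.
([CO₂])·(0.212) / ((1.16)·(0.0216)) = 0.393
[CO₂] = 0.0464 M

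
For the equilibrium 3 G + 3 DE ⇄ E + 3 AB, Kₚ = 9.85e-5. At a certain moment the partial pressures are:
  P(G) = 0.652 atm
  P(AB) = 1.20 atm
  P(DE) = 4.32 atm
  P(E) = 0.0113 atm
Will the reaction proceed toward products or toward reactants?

in the reverse direction

Qₚ = P(E)·P(AB)³ / (P(G)³·P(DE)³) = (0.0113)·(1.20)³ / ((0.652)³·(4.32)³) = 8.74e-4
Qₚ = 8.74e-4 > Kₚ = 9.85e-5, so the reverse reaction proceeds.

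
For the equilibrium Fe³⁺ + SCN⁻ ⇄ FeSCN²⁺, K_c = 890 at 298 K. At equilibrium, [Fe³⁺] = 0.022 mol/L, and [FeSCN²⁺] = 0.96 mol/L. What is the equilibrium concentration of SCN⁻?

At equilibrium, K_c = [FeSCN²⁺] / ([Fe³⁺]·[SCN⁻]) = 890.
(0.96) / ((0.022)·([SCN⁻])) = 890
[SCN⁻] = 0.0490 = 0.049 mol/L

[SCN⁻] = 0.049 mol/L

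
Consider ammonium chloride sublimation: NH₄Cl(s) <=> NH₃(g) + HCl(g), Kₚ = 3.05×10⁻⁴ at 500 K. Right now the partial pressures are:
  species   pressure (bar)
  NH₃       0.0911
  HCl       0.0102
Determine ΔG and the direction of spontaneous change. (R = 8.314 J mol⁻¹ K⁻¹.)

(NH₄Cl is a pure solid — omitted from Qₚ.)
Qₚ = P(NH₃)·P(HCl) = (0.0911)·(0.0102) = 9.29×10⁻⁴
ΔG = RT ln(Qₚ/Kₚ) = (8.314 J mol⁻¹ K⁻¹)(500 K) × ln(9.29×10⁻⁴/3.05×10⁻⁴)
   = (4.157 kJ/mol)(1.114) = 4.63 kJ/mol
ΔG > 0, so the forward reaction is non-spontaneous (proceeds in reverse).

ΔG = 4.63 kJ/mol; the forward reaction is non-spontaneous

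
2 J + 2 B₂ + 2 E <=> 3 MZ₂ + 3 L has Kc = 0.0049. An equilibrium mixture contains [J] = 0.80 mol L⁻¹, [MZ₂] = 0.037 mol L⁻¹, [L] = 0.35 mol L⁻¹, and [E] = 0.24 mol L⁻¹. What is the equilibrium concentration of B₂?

[B₂] = 0.11 mol L⁻¹

At equilibrium, Kc = [MZ₂]³·[L]³ / ([J]²·[B₂]²·[E]²) = 0.0049.
(0.037)³·(0.35)³ / ((0.80)²·([B₂])²·(0.24)²) = 0.0049
[B₂]² = 0.0120 ⇒ [B₂] = 0.11 mol L⁻¹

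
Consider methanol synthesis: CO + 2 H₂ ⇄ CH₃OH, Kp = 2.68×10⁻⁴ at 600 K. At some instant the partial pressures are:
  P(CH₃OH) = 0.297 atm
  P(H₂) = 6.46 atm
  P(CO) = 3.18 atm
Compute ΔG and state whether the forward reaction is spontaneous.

Qp = P(CH₃OH) / (P(CO)·P(H₂)²) = (0.297) / ((3.18)·(6.46)²) = 0.00224
ΔG = RT ln(Qp/Kp) = (8.314 J mol⁻¹ K⁻¹)(600 K) × ln(0.00224/2.68×10⁻⁴)
   = (4.988 kJ/mol)(2.123) = 10.6 kJ/mol
ΔG > 0, so the forward reaction is non-spontaneous (proceeds in reverse).

ΔG = 10.6 kJ/mol; the forward reaction is non-spontaneous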